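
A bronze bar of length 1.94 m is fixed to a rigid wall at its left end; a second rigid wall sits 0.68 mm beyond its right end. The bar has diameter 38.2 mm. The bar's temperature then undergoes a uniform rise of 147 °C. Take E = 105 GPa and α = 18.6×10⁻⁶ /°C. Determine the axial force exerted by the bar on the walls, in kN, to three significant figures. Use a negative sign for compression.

-287 kN

Free thermal expansion αLΔT = 18.6e-6 · 1940 · 147 = 5.304 mm.
The walls engage after the gap closes; constrained expansion = 5.304 − 0.68 = 4.624 mm.
The walls impose strain ε = −(4.624)/1940 = -2.3837e-03; σ = Eε = 105000 · -2.3837e-03 = -250.3 MPa.
Wall reaction R = σ·A = -250.3·1146 = -286800 N = -286.8 kN.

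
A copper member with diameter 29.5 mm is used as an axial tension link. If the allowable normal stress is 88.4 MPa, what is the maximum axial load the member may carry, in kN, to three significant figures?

60.4 kN

A = 683.5 mm².
P_max = σ_allow · A = 88.4 · 683.5 = 60420 N = 60.42 kN.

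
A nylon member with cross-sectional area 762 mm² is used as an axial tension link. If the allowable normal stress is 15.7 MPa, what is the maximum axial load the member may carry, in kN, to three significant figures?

P_max = σ_allow · A = 15.7 · 762 = 11960 N = 11.96 kN.

12.0 kN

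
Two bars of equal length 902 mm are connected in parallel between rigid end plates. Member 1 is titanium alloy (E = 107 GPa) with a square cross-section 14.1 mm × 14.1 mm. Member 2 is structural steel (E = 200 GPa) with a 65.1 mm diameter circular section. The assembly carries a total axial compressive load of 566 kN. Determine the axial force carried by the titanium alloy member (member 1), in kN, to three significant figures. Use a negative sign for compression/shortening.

A_1 = 198.8 mm².
A_2 = 3329 mm².
Equal strain + equilibrium ⇒ each member carries load in proportion to AE: A₁E₁ = 21270000 N, A₂E₂ = 665700000 N, ΣAE = 687000000 N.
F₁ = P·A₁E₁/ΣAE = -566000·21270000/687000000 = -17530 N.

-17.5 kN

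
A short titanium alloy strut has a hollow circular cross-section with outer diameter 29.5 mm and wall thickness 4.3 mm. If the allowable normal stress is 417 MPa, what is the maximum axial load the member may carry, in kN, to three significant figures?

142 kN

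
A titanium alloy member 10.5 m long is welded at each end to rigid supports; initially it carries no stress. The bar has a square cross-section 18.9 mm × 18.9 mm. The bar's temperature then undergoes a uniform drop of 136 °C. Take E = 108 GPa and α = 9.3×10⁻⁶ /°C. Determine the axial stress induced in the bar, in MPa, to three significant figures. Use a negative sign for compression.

137 MPa

Free thermal expansion αLΔT = 9.3e-6 · 10500 · -136 = -13.28 mm.
The walls impose strain ε = −(-13.28)/10500 = 1.2648e-03; σ = Eε = 108000 · 1.2648e-03 = 136.6 MPa.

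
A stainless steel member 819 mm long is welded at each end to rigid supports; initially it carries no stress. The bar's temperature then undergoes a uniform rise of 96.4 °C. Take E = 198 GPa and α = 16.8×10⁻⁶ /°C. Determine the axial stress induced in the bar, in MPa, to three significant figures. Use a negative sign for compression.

Free thermal expansion αLΔT = 16.8e-6 · 819 · 96.4 = 1.326 mm.
The walls impose strain ε = −(1.326)/819 = -1.6195e-03; σ = Eε = 198000 · -1.6195e-03 = -320.7 MPa.

-321 MPa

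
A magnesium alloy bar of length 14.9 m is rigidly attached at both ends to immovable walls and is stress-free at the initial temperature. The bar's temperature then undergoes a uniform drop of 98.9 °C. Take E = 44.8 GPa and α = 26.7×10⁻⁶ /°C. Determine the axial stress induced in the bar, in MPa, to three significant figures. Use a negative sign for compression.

Free thermal expansion αLΔT = 26.7e-6 · 14900 · -98.9 = -39.35 mm.
The walls impose strain ε = −(-39.35)/14900 = 2.6406e-03; σ = Eε = 44800 · 2.6406e-03 = 118.3 MPa.

118 MPa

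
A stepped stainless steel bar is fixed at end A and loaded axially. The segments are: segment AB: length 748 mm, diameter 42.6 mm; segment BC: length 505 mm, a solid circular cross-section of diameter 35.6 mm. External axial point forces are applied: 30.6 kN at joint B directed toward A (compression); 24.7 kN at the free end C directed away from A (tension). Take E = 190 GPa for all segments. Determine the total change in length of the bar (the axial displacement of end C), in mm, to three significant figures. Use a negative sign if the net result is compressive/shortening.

0.0497 mm

Internal axial forces (sectioning from the free end, tension +): N_BC = 24.7 kN, N_AB = -5.9 kN.
A_AB = 1425 mm².
A_BC = 995.4 mm².
δ_AB = -5900·748/(1425·190000) = -0.0163 mm
δ_BC = 24700·505/(995.4·190000) = 0.06595 mm
δ = Σδ_i = 0.04966 mm.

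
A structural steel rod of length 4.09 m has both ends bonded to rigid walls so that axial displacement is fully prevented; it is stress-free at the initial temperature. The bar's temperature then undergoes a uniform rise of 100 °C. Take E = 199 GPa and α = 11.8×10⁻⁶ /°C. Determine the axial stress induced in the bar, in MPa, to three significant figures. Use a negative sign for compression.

Free thermal expansion αLΔT = 11.8e-6 · 4090 · 100 = 4.826 mm.
The walls impose strain ε = −(4.826)/4090 = -1.1800e-03; σ = Eε = 199000 · -1.1800e-03 = -234.8 MPa.

-235 MPa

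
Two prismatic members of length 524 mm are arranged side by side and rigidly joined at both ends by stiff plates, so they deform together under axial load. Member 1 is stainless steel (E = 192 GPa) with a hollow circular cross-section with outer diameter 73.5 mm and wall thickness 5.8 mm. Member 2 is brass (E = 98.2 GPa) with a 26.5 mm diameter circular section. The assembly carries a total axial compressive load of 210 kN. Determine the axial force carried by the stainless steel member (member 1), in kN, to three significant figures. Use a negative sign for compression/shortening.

A_1 = 1234 mm².
A_2 = 551.5 mm².
Equal strain + equilibrium ⇒ each member carries load in proportion to AE: A₁E₁ = 236800000 N, A₂E₂ = 54160000 N, ΣAE = 291000000 N.
F₁ = P·A₁E₁/ΣAE = -210000·236800000/291000000 = -170900 N.

-171 kN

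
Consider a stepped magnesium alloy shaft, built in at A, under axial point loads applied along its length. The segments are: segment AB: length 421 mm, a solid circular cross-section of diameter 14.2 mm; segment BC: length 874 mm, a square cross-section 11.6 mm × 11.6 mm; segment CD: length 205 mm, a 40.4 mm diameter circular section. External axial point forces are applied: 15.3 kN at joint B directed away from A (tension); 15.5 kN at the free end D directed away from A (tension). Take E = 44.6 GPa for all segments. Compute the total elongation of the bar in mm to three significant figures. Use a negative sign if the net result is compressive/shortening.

4.15 mm

Internal axial forces (sectioning from the free end, tension +): N_CD = 15.5 kN, N_BC = 15.5 kN, N_AB = 30.8 kN.
A_AB = 158.4 mm².
A_BC = 134.6 mm².
A_CD = 1282 mm².
δ_AB = 30800·421/(158.4·44600) = 1.836 mm
δ_BC = 15500·874/(134.6·44600) = 2.257 mm
δ_CD = 15500·205/(1282·44600) = 0.05558 mm
δ = Σδ_i = 4.149 mm.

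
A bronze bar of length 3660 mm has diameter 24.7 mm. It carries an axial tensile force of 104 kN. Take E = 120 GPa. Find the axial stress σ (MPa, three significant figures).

217 MPa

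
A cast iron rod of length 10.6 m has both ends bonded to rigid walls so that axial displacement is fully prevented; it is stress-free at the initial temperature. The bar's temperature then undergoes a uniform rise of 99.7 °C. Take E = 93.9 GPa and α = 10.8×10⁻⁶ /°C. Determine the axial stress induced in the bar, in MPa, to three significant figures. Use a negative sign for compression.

Free thermal expansion αLΔT = 10.8e-6 · 10600 · 99.7 = 11.41 mm.
The walls impose strain ε = −(11.41)/10600 = -1.0768e-03; σ = Eε = 93900 · -1.0768e-03 = -101.1 MPa.

-101 MPa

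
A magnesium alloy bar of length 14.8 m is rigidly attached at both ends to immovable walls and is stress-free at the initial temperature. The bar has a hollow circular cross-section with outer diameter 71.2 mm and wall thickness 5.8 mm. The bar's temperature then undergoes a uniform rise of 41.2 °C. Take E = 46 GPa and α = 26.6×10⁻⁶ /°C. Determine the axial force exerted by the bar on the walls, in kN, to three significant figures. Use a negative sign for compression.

-60.1 kN

Free thermal expansion αLΔT = 26.6e-6 · 14800 · 41.2 = 16.22 mm.
The walls impose strain ε = −(16.22)/14800 = -1.0959e-03; σ = Eε = 46000 · -1.0959e-03 = -50.41 MPa.
Wall reaction R = σ·A = -50.41·1192 = -60070 N = -60.07 kN.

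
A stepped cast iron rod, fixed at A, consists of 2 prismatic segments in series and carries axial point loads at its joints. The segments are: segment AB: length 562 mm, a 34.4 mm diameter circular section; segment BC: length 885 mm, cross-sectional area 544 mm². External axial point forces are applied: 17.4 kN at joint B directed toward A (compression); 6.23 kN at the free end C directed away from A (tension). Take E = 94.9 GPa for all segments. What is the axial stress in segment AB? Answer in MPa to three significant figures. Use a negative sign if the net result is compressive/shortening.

Internal axial forces (sectioning from the free end, tension +): N_BC = 6.23 kN, N_AB = -11.17 kN.
A_AB = 929.4 mm².
σ_AB = N_AB/A_AB = -11170/929.4 = -12.02 MPa.

-12.0 MPa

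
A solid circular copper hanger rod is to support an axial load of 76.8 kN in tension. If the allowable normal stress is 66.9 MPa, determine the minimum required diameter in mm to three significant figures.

Required area A ≥ P/σ_allow = 76800/66.9 = 1148 mm².
For a solid circular section, d ≥ √(4A/π) = 38.23 mm.

38.2 mm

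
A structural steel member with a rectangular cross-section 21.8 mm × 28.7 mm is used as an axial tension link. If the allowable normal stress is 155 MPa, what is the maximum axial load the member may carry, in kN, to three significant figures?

A = 625.7 mm².
P_max = σ_allow · A = 155 · 625.7 = 96980 N = 96.98 kN.

97.0 kN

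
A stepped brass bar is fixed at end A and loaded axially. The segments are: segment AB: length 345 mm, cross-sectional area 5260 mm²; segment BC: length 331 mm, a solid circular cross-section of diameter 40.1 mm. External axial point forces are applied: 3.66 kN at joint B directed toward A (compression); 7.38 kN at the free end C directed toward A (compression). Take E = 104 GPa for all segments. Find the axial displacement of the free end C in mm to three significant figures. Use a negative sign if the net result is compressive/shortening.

-0.0256 mm

Internal axial forces (sectioning from the free end, tension +): N_BC = -7.38 kN, N_AB = -11.04 kN.
A_BC = 1263 mm².
δ_AB = -11040·345/(5260·104000) = -0.006963 mm
δ_BC = -7380·331/(1263·104000) = -0.0186 mm
δ = Σδ_i = -0.02556 mm.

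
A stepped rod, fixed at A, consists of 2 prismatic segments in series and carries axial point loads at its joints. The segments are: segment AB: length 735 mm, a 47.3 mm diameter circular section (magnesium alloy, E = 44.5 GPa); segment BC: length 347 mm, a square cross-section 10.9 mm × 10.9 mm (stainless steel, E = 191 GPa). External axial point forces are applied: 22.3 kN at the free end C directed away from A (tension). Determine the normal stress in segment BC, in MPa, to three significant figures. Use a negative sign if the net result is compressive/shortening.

Internal axial forces (sectioning from the free end, tension +): N_BC = 22.3 kN, N_AB = 22.3 kN.
A_BC = 118.8 mm².
σ_BC = N_BC/A_BC = 22300/118.8 = 187.7 MPa.

188 MPa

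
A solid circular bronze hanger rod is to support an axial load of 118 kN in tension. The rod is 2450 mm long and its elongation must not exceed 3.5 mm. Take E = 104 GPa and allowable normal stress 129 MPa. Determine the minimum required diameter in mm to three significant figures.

Required area A ≥ P/σ_allow = 118000/129 = 914.7 mm².
For a solid circular section, d ≥ √(4A/π) = 34.13 mm.
Elongation limit: A ≥ PL/(Eδ_allow) = 118000·2450/(104000·3.5) = 794.2 mm² ⇒ d ≥ 31.8 mm.
The stress limit governs.

34.1 mm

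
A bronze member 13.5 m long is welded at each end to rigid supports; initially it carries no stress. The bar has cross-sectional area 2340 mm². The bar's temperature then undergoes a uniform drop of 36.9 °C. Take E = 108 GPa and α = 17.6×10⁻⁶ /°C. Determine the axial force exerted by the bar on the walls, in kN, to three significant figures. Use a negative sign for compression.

164 kN

Free thermal expansion αLΔT = 17.6e-6 · 13500 · -36.9 = -8.767 mm.
The walls impose strain ε = −(-8.767)/13500 = 6.4944e-04; σ = Eε = 108000 · 6.4944e-04 = 70.14 MPa.
Wall reaction R = σ·A = 70.14·2340 = 164100 N = 164.1 kN.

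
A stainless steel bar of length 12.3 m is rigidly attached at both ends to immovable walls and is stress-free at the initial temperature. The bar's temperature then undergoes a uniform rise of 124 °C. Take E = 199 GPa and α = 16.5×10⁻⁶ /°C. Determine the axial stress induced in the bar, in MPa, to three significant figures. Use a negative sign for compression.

-407 MPa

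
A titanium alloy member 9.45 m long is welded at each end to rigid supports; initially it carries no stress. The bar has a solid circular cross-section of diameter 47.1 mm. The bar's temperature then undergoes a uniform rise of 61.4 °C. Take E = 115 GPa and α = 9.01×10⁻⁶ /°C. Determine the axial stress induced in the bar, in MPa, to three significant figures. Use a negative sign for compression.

Free thermal expansion αLΔT = 9.01e-6 · 9450 · 61.4 = 5.228 mm.
The walls impose strain ε = −(5.228)/9450 = -5.5321e-04; σ = Eε = 115000 · -5.5321e-04 = -63.62 MPa.

-63.6 MPa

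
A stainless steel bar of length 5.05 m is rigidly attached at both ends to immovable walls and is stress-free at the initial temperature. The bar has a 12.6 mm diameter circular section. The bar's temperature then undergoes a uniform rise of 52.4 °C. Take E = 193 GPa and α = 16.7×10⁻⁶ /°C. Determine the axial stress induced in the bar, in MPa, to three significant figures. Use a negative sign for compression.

-169 MPa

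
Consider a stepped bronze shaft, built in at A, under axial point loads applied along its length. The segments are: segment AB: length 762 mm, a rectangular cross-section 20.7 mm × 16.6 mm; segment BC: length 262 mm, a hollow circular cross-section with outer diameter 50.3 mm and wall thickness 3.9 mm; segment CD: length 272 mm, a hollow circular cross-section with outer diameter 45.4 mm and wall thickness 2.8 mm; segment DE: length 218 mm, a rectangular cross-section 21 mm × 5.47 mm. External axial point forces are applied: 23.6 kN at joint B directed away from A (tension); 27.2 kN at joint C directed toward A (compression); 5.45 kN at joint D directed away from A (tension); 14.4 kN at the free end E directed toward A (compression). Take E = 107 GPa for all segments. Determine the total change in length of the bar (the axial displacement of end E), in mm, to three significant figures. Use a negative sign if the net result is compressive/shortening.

Internal axial forces (sectioning from the free end, tension +): N_DE = -14.4 kN, N_CD = -8.95 kN, N_BC = -36.15 kN, N_AB = -12.55 kN.
A_AB = 343.6 mm².
A_BC = 568.5 mm².
A_CD = 374.7 mm².
A_DE = 114.9 mm².
δ_AB = -12550·762/(343.6·107000) = -0.2601 mm
δ_BC = -36150·262/(568.5·107000) = -0.1557 mm
δ_CD = -8950·272/(374.7·107000) = -0.06071 mm
δ_DE = -14400·218/(114.9·107000) = -0.2554 mm
δ = Σδ_i = -0.7319 mm.

-0.732 mm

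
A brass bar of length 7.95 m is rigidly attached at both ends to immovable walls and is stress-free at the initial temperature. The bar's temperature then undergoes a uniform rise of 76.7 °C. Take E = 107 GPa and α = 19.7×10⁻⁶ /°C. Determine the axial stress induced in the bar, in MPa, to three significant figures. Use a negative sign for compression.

Free thermal expansion αLΔT = 19.7e-6 · 7950 · 76.7 = 12.01 mm.
The walls impose strain ε = −(12.01)/7950 = -1.5110e-03; σ = Eε = 107000 · -1.5110e-03 = -161.7 MPa.

-162 MPa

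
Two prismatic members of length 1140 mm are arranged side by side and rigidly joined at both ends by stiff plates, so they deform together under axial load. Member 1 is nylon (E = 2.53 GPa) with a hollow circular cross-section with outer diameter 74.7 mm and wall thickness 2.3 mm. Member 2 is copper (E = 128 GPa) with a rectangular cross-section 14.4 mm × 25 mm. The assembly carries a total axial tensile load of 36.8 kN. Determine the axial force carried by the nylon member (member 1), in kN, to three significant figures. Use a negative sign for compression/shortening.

1.03 kN

A_1 = 523.1 mm².
A_2 = 360 mm².
Equal strain + equilibrium ⇒ each member carries load in proportion to AE: A₁E₁ = 1324000 N, A₂E₂ = 46080000 N, ΣAE = 47400000 N.
F₁ = P·A₁E₁/ΣAE = 36800·1324000/47400000 = 1027 N.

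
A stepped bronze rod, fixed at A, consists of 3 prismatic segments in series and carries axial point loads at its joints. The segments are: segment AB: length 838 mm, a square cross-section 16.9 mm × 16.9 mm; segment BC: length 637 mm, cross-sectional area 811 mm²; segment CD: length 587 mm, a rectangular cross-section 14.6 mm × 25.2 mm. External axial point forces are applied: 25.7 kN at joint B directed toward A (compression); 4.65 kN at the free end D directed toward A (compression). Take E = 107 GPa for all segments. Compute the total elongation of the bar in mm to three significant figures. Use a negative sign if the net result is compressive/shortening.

-0.936 mm

Internal axial forces (sectioning from the free end, tension +): N_CD = -4.65 kN, N_BC = -4.65 kN, N_AB = -30.35 kN.
A_AB = 285.6 mm².
A_CD = 367.9 mm².
δ_AB = -30350·838/(285.6·107000) = -0.8322 mm
δ_BC = -4650·637/(811·107000) = -0.03413 mm
δ_CD = -4650·587/(367.9·107000) = -0.06934 mm
δ = Σδ_i = -0.9357 mm.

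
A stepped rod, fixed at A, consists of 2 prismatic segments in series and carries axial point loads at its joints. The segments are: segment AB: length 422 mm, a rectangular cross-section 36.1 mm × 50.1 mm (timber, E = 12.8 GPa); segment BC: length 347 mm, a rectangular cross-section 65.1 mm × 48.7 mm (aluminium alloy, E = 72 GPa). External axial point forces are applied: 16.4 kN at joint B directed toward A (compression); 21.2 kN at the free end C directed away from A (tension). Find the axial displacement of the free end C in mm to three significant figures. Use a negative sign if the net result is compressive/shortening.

Internal axial forces (sectioning from the free end, tension +): N_BC = 21.2 kN, N_AB = 4.8 kN.
A_AB = 1809 mm².
A_BC = 3170 mm².
δ_AB = 4800·422/(1809·12800) = 0.0875 mm
δ_BC = 21200·347/(3170·72000) = 0.03223 mm
δ = Σδ_i = 0.1197 mm.

0.120 mm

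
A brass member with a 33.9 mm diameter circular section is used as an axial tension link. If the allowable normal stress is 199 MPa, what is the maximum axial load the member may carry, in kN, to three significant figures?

180 kN

A = 902.6 mm².
P_max = σ_allow · A = 199 · 902.6 = 179600 N = 179.6 kN.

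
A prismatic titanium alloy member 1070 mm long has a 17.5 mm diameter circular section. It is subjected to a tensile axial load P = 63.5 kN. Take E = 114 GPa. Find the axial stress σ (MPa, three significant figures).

A = 240.5 mm².
σ = N/A = 63500/240.5 = 264 MPa.

264 MPa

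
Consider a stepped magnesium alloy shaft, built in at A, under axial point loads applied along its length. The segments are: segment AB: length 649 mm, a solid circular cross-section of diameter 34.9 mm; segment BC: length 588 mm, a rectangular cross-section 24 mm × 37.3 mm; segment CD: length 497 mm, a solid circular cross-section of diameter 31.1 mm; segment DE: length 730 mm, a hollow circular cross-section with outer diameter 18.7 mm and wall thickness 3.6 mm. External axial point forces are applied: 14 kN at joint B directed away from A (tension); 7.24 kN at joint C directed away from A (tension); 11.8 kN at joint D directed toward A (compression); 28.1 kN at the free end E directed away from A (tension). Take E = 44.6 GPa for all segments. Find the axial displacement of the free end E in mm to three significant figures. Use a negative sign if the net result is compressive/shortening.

Internal axial forces (sectioning from the free end, tension +): N_DE = 28.1 kN, N_CD = 16.3 kN, N_BC = 23.54 kN, N_AB = 37.54 kN.
A_AB = 956.6 mm².
A_BC = 895.2 mm².
A_CD = 759.6 mm².
A_DE = 170.8 mm².
δ_AB = 37540·649/(956.6·44600) = 0.571 mm
δ_BC = 23540·588/(895.2·44600) = 0.3467 mm
δ_CD = 16300·497/(759.6·44600) = 0.2391 mm
δ_DE = 28100·730/(170.8·44600) = 2.693 mm
δ = Σδ_i = 3.85 mm.

3.85 mm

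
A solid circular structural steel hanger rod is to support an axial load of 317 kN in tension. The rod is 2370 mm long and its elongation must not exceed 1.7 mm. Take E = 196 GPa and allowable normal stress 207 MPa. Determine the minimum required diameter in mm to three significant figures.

53.6 mm

Required area A ≥ P/σ_allow = 317000/207 = 1531 mm².
For a solid circular section, d ≥ √(4A/π) = 44.16 mm.
Elongation limit: A ≥ PL/(Eδ_allow) = 317000·2370/(196000·1.7) = 2255 mm² ⇒ d ≥ 53.58 mm.
The elongation limit governs.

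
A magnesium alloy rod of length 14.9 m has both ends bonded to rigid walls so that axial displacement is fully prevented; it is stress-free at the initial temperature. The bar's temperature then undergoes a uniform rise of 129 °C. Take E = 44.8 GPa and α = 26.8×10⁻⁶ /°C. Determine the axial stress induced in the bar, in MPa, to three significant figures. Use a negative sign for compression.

Free thermal expansion αLΔT = 26.8e-6 · 14900 · 129 = 51.51 mm.
The walls impose strain ε = −(51.51)/14900 = -3.4572e-03; σ = Eε = 44800 · -3.4572e-03 = -154.9 MPa.

-155 MPa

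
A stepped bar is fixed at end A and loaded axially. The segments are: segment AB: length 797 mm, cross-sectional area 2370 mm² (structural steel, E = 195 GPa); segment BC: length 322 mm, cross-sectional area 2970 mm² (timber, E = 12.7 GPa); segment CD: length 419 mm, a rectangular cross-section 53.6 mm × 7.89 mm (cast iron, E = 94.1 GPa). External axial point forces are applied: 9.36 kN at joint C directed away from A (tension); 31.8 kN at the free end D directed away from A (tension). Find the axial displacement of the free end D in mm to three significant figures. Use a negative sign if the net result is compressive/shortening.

0.757 mm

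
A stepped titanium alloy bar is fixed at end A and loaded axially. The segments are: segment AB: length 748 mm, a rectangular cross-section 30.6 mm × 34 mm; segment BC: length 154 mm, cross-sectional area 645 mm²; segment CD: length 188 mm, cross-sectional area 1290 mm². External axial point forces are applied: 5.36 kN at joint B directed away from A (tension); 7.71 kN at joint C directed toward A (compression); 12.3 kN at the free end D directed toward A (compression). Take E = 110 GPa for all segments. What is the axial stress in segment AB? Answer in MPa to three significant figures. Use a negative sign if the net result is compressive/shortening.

-14.1 MPa

Internal axial forces (sectioning from the free end, tension +): N_CD = -12.3 kN, N_BC = -20.01 kN, N_AB = -14.65 kN.
A_AB = 1040 mm².
σ_AB = N_AB/A_AB = -14650/1040 = -14.08 MPa.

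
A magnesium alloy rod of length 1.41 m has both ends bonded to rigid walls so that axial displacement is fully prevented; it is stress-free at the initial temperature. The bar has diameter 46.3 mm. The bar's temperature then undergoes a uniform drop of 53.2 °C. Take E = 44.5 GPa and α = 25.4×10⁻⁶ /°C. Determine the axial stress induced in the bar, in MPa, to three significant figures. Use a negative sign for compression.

60.1 MPa

Free thermal expansion αLΔT = 25.4e-6 · 1410 · -53.2 = -1.905 mm.
The walls impose strain ε = −(-1.905)/1410 = 1.3513e-03; σ = Eε = 44500 · 1.3513e-03 = 60.13 MPa.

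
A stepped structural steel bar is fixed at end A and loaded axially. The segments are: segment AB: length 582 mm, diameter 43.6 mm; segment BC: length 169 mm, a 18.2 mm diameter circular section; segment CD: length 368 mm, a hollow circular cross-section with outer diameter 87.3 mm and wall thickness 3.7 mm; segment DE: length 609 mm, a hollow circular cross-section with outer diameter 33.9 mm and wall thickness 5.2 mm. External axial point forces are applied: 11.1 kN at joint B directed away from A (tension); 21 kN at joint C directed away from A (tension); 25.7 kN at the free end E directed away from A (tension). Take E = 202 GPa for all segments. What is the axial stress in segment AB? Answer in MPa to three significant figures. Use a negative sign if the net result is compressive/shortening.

Internal axial forces (sectioning from the free end, tension +): N_DE = 25.7 kN, N_CD = 25.7 kN, N_BC = 46.7 kN, N_AB = 57.8 kN.
A_AB = 1493 mm².
σ_AB = N_AB/A_AB = 57800/1493 = 38.71 MPa.

38.7 MPa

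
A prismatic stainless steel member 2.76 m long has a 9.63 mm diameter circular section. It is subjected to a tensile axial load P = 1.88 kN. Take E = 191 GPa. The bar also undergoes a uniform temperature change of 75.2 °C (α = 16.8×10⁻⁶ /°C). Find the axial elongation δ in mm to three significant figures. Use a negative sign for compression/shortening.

A = 72.84 mm².
δ_mech = NL/(AE) = 1880·2760/(72.84·191000) = 0.373 mm.
δ_thermal = αLΔT = 16.8e-6·2760·75.2 = 3.487 mm.
δ = δ_mech + δ_thermal = 3.86 mm.

3.86 mm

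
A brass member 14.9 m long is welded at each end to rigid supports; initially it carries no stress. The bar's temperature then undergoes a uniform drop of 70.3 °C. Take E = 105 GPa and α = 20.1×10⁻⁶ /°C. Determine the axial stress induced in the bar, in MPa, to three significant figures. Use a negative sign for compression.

Free thermal expansion αLΔT = 20.1e-6 · 14900 · -70.3 = -21.05 mm.
The walls impose strain ε = −(-21.05)/14900 = 1.4130e-03; σ = Eε = 105000 · 1.4130e-03 = 148.4 MPa.

148 MPa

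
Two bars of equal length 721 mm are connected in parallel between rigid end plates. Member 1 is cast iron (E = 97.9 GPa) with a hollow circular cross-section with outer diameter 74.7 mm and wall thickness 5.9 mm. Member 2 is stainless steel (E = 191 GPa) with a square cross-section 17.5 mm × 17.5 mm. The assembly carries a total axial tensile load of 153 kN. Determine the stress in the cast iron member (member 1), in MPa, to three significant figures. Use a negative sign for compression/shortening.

A_1 = 1275 mm².
A_2 = 306.2 mm².
Equal strain + equilibrium ⇒ each member carries load in proportion to AE: A₁E₁ = 124800000 N, A₂E₂ = 58490000 N, ΣAE = 183300000 N.
σ₁ = P·E₁/ΣAE = 153000·97900/183300000 = 81.7 MPa.

81.7 MPa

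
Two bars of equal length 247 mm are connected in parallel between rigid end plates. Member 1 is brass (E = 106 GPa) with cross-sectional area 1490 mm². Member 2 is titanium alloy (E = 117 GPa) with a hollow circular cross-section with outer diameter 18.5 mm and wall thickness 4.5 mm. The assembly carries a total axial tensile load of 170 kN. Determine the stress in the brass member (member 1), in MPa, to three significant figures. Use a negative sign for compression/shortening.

99.5 MPa

A_2 = 197.9 mm².
Equal strain + equilibrium ⇒ each member carries load in proportion to AE: A₁E₁ = 157900000 N, A₂E₂ = 23160000 N, ΣAE = 181100000 N.
σ₁ = P·E₁/ΣAE = 170000·106000/181100000 = 99.5 MPa.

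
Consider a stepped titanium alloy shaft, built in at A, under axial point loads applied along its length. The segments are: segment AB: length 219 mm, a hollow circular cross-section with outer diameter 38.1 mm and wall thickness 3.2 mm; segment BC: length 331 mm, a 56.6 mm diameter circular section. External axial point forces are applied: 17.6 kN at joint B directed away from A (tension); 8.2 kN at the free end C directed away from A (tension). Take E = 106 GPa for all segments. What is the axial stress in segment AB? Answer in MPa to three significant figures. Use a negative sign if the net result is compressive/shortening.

Internal axial forces (sectioning from the free end, tension +): N_BC = 8.2 kN, N_AB = 25.8 kN.
A_AB = 350.9 mm².
σ_AB = N_AB/A_AB = 25800/350.9 = 73.54 MPa.

73.5 MPa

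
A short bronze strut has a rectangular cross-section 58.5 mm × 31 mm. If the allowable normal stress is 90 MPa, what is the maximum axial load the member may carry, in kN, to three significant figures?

A = 1814 mm².
P_max = σ_allow · A = 90 · 1814 = 163200 N = 163.2 kN.

163 kN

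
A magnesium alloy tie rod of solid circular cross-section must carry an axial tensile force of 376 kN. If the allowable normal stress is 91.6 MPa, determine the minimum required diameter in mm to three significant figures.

72.3 mm

Required area A ≥ P/σ_allow = 376000/91.6 = 4105 mm².
For a solid circular section, d ≥ √(4A/π) = 72.29 mm.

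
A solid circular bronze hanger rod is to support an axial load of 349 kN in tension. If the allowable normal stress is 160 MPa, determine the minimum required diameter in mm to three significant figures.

52.7 mm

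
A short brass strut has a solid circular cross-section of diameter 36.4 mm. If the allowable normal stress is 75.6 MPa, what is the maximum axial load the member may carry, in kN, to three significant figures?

78.7 kN

A = 1041 mm².
P_max = σ_allow · A = 75.6 · 1041 = 78670 N = 78.67 kN.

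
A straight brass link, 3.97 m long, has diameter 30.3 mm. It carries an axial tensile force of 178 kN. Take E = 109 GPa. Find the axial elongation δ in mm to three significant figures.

8.99 mm

A = 721.1 mm².
δ_mech = NL/(AE) = 178000·3970/(721.1·109000) = 8.991 mm.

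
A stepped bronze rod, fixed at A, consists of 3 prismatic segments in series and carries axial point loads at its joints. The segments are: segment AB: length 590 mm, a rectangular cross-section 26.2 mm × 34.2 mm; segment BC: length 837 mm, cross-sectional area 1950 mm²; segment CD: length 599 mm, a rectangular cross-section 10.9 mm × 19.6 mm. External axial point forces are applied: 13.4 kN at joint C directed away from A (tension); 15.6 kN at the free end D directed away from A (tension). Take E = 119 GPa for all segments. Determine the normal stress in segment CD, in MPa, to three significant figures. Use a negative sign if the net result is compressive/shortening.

73.0 MPa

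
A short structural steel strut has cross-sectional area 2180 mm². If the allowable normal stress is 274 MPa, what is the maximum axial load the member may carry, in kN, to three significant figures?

597 kN

P_max = σ_allow · A = 274 · 2180 = 597300 N = 597.3 kN.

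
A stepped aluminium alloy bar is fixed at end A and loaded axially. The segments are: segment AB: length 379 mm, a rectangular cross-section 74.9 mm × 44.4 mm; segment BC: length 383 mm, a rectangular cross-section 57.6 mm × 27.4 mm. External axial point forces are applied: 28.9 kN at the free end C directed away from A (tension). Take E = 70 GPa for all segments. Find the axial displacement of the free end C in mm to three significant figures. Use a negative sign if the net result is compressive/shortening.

Internal axial forces (sectioning from the free end, tension +): N_BC = 28.9 kN, N_AB = 28.9 kN.
A_AB = 3326 mm².
A_BC = 1578 mm².
δ_AB = 28900·379/(3326·70000) = 0.04705 mm
δ_BC = 28900·383/(1578·70000) = 0.1002 mm
δ = Σδ_i = 0.1472 mm.

0.147 mm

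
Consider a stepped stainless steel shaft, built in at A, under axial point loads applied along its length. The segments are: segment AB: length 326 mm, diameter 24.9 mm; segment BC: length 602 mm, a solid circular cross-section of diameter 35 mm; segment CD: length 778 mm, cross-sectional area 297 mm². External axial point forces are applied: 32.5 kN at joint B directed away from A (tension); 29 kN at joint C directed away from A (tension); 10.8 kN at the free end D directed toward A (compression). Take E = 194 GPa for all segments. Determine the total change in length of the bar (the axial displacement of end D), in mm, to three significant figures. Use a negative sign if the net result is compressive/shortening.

0.0878 mm

Internal axial forces (sectioning from the free end, tension +): N_CD = -10.8 kN, N_BC = 18.2 kN, N_AB = 50.7 kN.
A_AB = 487 mm².
A_BC = 962.1 mm².
δ_AB = 50700·326/(487·194000) = 0.175 mm
δ_BC = 18200·602/(962.1·194000) = 0.0587 mm
δ_CD = -10800·778/(297·194000) = -0.1458 mm
δ = Σδ_i = 0.08783 mm.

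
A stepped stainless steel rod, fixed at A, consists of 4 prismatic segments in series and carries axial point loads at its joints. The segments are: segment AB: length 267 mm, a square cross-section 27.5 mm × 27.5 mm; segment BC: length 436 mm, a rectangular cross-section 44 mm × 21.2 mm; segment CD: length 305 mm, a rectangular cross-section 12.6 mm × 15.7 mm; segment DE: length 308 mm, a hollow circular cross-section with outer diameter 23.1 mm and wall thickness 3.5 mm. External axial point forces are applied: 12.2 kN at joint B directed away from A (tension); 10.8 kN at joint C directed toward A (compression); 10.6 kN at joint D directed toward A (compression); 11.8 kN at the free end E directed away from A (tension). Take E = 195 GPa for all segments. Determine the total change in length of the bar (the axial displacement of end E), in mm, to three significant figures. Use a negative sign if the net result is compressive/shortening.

0.0777 mm

Internal axial forces (sectioning from the free end, tension +): N_DE = 11.8 kN, N_CD = 1.2 kN, N_BC = -9.6 kN, N_AB = 2.6 kN.
A_AB = 756.2 mm².
A_BC = 932.8 mm².
A_CD = 197.8 mm².
A_DE = 215.5 mm².
δ_AB = 2600·267/(756.2·195000) = 0.004707 mm
δ_BC = -9600·436/(932.8·195000) = -0.02301 mm
δ_CD = 1200·305/(197.8·195000) = 0.009488 mm
δ_DE = 11800·308/(215.5·195000) = 0.08648 mm
δ = Σδ_i = 0.07767 mm.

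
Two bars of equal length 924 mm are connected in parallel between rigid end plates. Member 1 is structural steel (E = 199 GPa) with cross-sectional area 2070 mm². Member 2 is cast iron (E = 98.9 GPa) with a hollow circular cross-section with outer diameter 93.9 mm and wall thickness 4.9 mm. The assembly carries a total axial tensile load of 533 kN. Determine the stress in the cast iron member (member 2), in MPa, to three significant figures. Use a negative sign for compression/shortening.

A_2 = 1370 mm².
Equal strain + equilibrium ⇒ each member carries load in proportion to AE: A₁E₁ = 411900000 N, A₂E₂ = 135500000 N, ΣAE = 547400000 N.
σ₂ = P·E₂/ΣAE = 533000·98900/547400000 = 96.29 MPa.

96.3 MPa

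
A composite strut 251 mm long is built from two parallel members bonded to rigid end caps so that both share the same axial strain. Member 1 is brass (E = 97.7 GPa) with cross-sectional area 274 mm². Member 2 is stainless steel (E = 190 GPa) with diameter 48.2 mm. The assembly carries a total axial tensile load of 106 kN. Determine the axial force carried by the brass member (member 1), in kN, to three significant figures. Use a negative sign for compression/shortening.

A_2 = 1825 mm².
Equal strain + equilibrium ⇒ each member carries load in proportion to AE: A₁E₁ = 26770000 N, A₂E₂ = 346700000 N, ΣAE = 373500000 N.
F₁ = P·A₁E₁/ΣAE = 106000·26770000/373500000 = 7598 N.

7.60 kN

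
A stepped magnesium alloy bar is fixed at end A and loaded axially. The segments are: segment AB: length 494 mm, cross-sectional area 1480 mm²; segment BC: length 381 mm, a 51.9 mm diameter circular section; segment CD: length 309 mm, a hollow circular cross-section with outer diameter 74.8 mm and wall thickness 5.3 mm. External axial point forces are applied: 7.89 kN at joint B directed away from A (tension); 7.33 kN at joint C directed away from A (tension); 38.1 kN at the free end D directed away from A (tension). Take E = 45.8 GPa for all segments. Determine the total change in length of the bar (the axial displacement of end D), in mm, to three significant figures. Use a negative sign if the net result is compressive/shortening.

0.789 mm

Internal axial forces (sectioning from the free end, tension +): N_CD = 38.1 kN, N_BC = 45.43 kN, N_AB = 53.32 kN.
A_BC = 2116 mm².
A_CD = 1157 mm².
δ_AB = 53320·494/(1480·45800) = 0.3886 mm
δ_BC = 45430·381/(2116·45800) = 0.1786 mm
δ_CD = 38100·309/(1157·45800) = 0.2221 mm
δ = Σδ_i = 0.7894 mm.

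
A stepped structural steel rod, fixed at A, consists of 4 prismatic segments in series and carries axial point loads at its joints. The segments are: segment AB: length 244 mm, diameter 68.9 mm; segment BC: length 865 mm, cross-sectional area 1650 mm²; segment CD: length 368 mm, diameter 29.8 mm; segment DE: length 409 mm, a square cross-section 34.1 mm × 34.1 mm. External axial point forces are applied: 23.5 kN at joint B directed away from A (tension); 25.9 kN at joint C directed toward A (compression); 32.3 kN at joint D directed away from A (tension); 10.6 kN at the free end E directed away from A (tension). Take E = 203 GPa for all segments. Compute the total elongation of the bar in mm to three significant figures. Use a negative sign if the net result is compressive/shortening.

Internal axial forces (sectioning from the free end, tension +): N_DE = 10.6 kN, N_CD = 42.9 kN, N_BC = 17 kN, N_AB = 40.5 kN.
A_AB = 3728 mm².
A_CD = 697.5 mm².
A_DE = 1163 mm².
δ_AB = 40500·244/(3728·203000) = 0.01306 mm
δ_BC = 17000·865/(1650·203000) = 0.0439 mm
δ_CD = 42900·368/(697.5·203000) = 0.1115 mm
δ_DE = 10600·409/(1163·203000) = 0.01837 mm
δ = Σδ_i = 0.1868 mm.

0.187 mm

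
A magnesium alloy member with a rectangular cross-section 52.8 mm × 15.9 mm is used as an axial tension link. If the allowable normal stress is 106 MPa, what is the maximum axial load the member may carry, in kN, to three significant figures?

89.0 kN

A = 839.5 mm².
P_max = σ_allow · A = 106 · 839.5 = 88990 N = 88.99 kN.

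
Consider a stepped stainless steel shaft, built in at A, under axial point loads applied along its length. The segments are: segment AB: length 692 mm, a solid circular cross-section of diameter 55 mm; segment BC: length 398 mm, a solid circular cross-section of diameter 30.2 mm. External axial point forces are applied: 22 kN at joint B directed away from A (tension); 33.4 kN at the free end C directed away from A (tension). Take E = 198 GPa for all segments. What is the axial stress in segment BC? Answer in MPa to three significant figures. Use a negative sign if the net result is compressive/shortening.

Internal axial forces (sectioning from the free end, tension +): N_BC = 33.4 kN, N_AB = 55.4 kN.
A_BC = 716.3 mm².
σ_BC = N_BC/A_BC = 33400/716.3 = 46.63 MPa.

46.6 MPa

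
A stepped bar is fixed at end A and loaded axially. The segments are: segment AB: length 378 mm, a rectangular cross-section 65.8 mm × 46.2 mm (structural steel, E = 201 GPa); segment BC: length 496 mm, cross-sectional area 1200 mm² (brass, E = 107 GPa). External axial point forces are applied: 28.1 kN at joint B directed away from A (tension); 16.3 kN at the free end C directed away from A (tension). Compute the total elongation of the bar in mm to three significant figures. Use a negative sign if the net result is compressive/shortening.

Internal axial forces (sectioning from the free end, tension +): N_BC = 16.3 kN, N_AB = 44.4 kN.
A_AB = 3040 mm².
δ_AB = 44400·378/(3040·201000) = 0.02747 mm
δ_BC = 16300·496/(1200·107000) = 0.06297 mm
δ = Σδ_i = 0.09043 mm.

0.0904 mm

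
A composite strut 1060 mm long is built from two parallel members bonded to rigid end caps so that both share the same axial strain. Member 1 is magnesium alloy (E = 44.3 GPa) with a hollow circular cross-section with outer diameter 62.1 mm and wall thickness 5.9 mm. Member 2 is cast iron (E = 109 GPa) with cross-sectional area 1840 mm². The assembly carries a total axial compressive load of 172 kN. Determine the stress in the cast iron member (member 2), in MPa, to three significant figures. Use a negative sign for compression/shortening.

A_1 = 1042 mm².
Equal strain + equilibrium ⇒ each member carries load in proportion to AE: A₁E₁ = 46150000 N, A₂E₂ = 200600000 N, ΣAE = 246700000 N.
σ₂ = P·E₂/ΣAE = -172000·109000/246700000 = -75.99 MPa.

-76.0 MPa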